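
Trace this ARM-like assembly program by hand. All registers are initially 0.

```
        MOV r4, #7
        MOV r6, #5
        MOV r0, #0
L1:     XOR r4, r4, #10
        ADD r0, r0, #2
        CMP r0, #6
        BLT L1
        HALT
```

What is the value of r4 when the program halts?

13

MOV r4, #7 → r4=7
MOV r6, #5 → r6=5
MOV r0, #0 → r0=0
XOR r4, r4, #10 → r4=7^10=13
ADD r0, r0, #2 → r0=0+2=2
CMP r0, #6  (cmp 2,6)
BLT L1: taken
XOR r4, r4, #10 → r4=13^10=7
ADD r0, r0, #2 → r0=2+2=4
CMP r0, #6  (cmp 4,6)
BLT L1: taken
XOR r4, r4, #10 → r4=7^10=13
ADD r0, r0, #2 → r0=4+2=6
CMP r0, #6  (cmp 6,6)
BLT L1: not taken
halt.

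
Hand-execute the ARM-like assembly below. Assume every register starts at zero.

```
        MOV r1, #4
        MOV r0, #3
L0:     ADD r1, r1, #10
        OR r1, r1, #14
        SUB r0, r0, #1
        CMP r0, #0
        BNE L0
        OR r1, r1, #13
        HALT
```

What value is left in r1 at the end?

r1=4
r0=3
r1=4+10=14
r1=14|14=14
r0=3-1=2
CMP r0, #0  (cmp 2,0)
BNE L0: taken
r1=14+10=24
r1=24|14=30
r0=2-1=1
CMP r0, #0  (cmp 1,0)
BNE L0: taken
r1=30+10=40
r1=40|14=46
r0=1-1=0
CMP r0, #0  (cmp 0,0)
BNE L0: not taken
r1=46|13=47
halt.

47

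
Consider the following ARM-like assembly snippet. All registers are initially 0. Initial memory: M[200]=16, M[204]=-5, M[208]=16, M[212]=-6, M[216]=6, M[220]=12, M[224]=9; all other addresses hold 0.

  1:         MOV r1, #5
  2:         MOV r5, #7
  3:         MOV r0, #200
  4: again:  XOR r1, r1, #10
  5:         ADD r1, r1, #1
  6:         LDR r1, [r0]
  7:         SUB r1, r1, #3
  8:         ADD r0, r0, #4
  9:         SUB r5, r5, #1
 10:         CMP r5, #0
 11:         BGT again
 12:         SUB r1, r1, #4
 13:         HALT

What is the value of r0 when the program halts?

r1=5
r5=7
r0=200
r1=5^10=15
r1=15+1=16
r1=M[200]=16
r1=16-3=13
r0=200+4=204
r5=7-1=6
CMP r5, #0  (cmp 6,0)
BGT again: taken
r1=13^10=7
r1=7+1=8
r1=M[204]=-5
r1=(-5)-3=-8
r0=204+4=208
r5=6-1=5
CMP r5, #0  (cmp 5,0)
BGT again: taken
r1=(-8)^10=-14
r1=(-14)+1=-13
r1=M[208]=16
r1=16-3=13
r0=208+4=212
r5=5-1=4
CMP r5, #0  (cmp 4,0)
BGT again: taken
r1=13^10=7
r1=7+1=8
r1=M[212]=-6
r1=(-6)-3=-9
r0=212+4=216
r5=4-1=3
CMP r5, #0  (cmp 3,0)
BGT again: taken
r1=(-9)^10=-3
r1=(-3)+1=-2
r1=M[216]=6
r1=6-3=3
r0=216+4=220
r5=3-1=2
CMP r5, #0  (cmp 2,0)
BGT again: taken
r1=3^10=9
r1=9+1=10
r1=M[220]=12
r1=12-3=9
r0=220+4=224
r5=2-1=1
CMP r5, #0  (cmp 1,0)
BGT again: taken
r1=9^10=3
r1=3+1=4
r1=M[224]=9
r1=9-3=6
r0=224+4=228
r5=1-1=0
CMP r5, #0  (cmp 0,0)
BGT again: not taken
r1=6-4=2
halt.

228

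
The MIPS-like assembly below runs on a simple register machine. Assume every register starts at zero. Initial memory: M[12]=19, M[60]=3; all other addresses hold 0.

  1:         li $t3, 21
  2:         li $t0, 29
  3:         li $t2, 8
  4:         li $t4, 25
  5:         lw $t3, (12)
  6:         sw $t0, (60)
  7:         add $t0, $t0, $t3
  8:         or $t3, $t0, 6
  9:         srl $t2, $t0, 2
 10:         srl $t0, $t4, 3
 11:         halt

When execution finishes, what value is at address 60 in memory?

29

after li $t3, 21: $t3=21
after li $t0, 29: $t0=29
after li $t2, 8: $t2=8
after li $t4, 25: $t4=25
after lw $t3, (12): $t3=M[12]=19
sw $t0, (60) → M[60]=29
after add $t0, $t0, $t3: $t0=29+19=48
after or $t3, $t0, 6: $t3=48|6=54
after srl $t2, $t0, 2: $t2=48>>2=12
after srl $t0, $t4, 3: $t0=25>>3=3
halt.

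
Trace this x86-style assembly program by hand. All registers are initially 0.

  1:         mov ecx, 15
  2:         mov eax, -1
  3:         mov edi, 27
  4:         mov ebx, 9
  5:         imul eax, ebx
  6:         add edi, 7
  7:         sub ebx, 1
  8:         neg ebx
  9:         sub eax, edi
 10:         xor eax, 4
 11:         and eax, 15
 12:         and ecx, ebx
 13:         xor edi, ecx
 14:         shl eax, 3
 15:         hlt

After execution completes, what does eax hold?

8

mov ecx, 15 → ecx=15
mov eax, -1 → eax=-1
mov edi, 27 → edi=27
mov ebx, 9 → ebx=9
imul eax, ebx → eax=(-1)*9=-9
add edi, 7 → edi=27+7=34
sub ebx, 1 → ebx=9-1=8
neg ebx → ebx=-(8)=-8
sub eax, edi → eax=(-9)-34=-43
xor eax, 4 → eax=(-43)^4=-47
and eax, 15 → eax=(-47)&15=1
and ecx, ebx → ecx=15&(-8)=8
xor edi, ecx → edi=34^8=42
shl eax, 3 → eax=1<<3=8
halt.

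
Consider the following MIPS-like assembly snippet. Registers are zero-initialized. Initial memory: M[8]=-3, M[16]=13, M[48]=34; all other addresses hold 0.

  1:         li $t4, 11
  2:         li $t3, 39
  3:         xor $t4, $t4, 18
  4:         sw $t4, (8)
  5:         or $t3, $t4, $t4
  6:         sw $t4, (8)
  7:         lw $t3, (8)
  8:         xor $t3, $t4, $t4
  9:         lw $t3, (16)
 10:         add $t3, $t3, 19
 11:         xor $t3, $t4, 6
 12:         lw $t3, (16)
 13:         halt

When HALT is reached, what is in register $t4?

25

li $t4, 11 → $t4=11
li $t3, 39 → $t3=39
xor $t4, $t4, 18 → $t4=11^18=25
sw $t4, (8) → M[8]=25
or $t3, $t4, $t4 → $t3=25|25=25
sw $t4, (8) → M[8]=25
lw $t3, (8) → $t3=M[8]=25
xor $t3, $t4, $t4 → $t3=25^25=0
lw $t3, (16) → $t3=M[16]=13
add $t3, $t3, 19 → $t3=13+19=32
xor $t3, $t4, 6 → $t3=25^6=31
lw $t3, (16) → $t3=M[16]=13
halt.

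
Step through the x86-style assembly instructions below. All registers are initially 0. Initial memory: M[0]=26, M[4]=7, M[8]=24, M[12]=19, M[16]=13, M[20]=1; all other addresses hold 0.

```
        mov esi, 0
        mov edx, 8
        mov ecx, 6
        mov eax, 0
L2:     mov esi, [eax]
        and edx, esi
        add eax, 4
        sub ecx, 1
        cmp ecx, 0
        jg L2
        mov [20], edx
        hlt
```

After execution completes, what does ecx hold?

mov esi, 0 → esi=0
mov edx, 8 → edx=8
mov ecx, 6 → ecx=6
mov eax, 0 → eax=0
mov esi, [eax] → esi=M[0]=26
and edx, esi → edx=8&26=8
add eax, 4 → eax=0+4=4
sub ecx, 1 → ecx=6-1=5
cmp ecx, 0  (cmp 5,0)
jg L2: taken
mov esi, [eax] → esi=M[4]=7
and edx, esi → edx=8&7=0
add eax, 4 → eax=4+4=8
sub ecx, 1 → ecx=5-1=4
cmp ecx, 0  (cmp 4,0)
jg L2: taken
mov esi, [eax] → esi=M[8]=24
and edx, esi → edx=0&24=0
add eax, 4 → eax=8+4=12
sub ecx, 1 → ecx=4-1=3
cmp ecx, 0  (cmp 3,0)
jg L2: taken
mov esi, [eax] → esi=M[12]=19
and edx, esi → edx=0&19=0
add eax, 4 → eax=12+4=16
sub ecx, 1 → ecx=3-1=2
cmp ecx, 0  (cmp 2,0)
jg L2: taken
mov esi, [eax] → esi=M[16]=13
and edx, esi → edx=0&13=0
add eax, 4 → eax=16+4=20
sub ecx, 1 → ecx=2-1=1
cmp ecx, 0  (cmp 1,0)
jg L2: taken
mov esi, [eax] → esi=M[20]=1
and edx, esi → edx=0&1=0
add eax, 4 → eax=20+4=24
sub ecx, 1 → ecx=1-1=0
cmp ecx, 0  (cmp 0,0)
jg L2: not taken
mov [20], edx → M[20]=0
halt.

0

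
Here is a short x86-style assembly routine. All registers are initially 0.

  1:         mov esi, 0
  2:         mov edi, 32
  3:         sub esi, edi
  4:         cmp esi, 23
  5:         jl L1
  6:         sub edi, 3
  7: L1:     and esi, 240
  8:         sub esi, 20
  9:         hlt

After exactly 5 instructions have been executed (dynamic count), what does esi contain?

mov esi, 0 → esi=0
mov edi, 32 → edi=32
sub esi, edi → esi=0-32=-32
cmp esi, 23  (cmp -32,23)
jl L1: taken
After step 5: esi = -32.

-32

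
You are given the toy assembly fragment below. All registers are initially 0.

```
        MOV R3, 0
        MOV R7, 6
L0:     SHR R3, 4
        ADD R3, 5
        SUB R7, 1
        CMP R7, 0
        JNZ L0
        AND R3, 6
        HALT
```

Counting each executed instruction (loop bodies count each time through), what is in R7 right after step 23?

MOV R3, 0 → R3=0
MOV R7, 6 → R7=6
SHR R3, 4 → R3=0>>4=0
ADD R3, 5 → R3=0+5=5
SUB R7, 1 → R7=6-1=5
CMP R7, 0  (cmp 5,0)
JNZ L0: taken
SHR R3, 4 → R3=5>>4=0
ADD R3, 5 → R3=0+5=5
SUB R7, 1 → R7=5-1=4
CMP R7, 0  (cmp 4,0)
JNZ L0: taken
SHR R3, 4 → R3=5>>4=0
ADD R3, 5 → R3=0+5=5
SUB R7, 1 → R7=4-1=3
CMP R7, 0  (cmp 3,0)
JNZ L0: taken
SHR R3, 4 → R3=5>>4=0
ADD R3, 5 → R3=0+5=5
SUB R7, 1 → R7=3-1=2
CMP R7, 0  (cmp 2,0)
JNZ L0: taken
SHR R3, 4 → R3=5>>4=0
After step 23: R7 = 2.

2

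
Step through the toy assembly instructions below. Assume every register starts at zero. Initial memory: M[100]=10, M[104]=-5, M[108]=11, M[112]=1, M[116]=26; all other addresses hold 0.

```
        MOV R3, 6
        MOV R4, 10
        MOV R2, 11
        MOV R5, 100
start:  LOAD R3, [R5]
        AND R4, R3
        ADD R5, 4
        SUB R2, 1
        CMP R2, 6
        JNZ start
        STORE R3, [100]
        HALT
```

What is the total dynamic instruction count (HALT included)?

R3=6
R4=10
R2=11
R5=100
R3=M[100]=10
R4=10&10=10
R5=100+4=104
R2=11-1=10
CMP R2, 6  (cmp 10,6)
JNZ start: taken
R3=M[104]=-5
R4=10&(-5)=10
R5=104+4=108
R2=10-1=9
CMP R2, 6  (cmp 9,6)
JNZ start: taken
R3=M[108]=11
R4=10&11=10
R5=108+4=112
R2=9-1=8
CMP R2, 6  (cmp 8,6)
JNZ start: taken
R3=M[112]=1
R4=10&1=0
R5=112+4=116
R2=8-1=7
CMP R2, 6  (cmp 7,6)
JNZ start: taken
R3=M[116]=26
R4=0&26=0
R5=116+4=120
R2=7-1=6
CMP R2, 6  (cmp 6,6)
JNZ start: not taken
STORE R3, [100] → M[100]=26
halt.
Total executed instructions: 36.

36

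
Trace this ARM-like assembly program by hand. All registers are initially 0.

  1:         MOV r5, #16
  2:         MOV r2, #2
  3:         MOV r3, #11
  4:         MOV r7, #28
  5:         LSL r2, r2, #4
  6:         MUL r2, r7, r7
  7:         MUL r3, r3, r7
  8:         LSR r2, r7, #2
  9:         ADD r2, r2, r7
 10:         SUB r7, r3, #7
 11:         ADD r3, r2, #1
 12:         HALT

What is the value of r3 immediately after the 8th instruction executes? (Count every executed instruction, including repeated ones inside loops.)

308

MOV r5, #16 → r5=16
MOV r2, #2 → r2=2
MOV r3, #11 → r3=11
MOV r7, #28 → r7=28
LSL r2, r2, #4 → r2=2<<4=32
MUL r2, r7, r7 → r2=28*28=784
MUL r3, r3, r7 → r3=11*28=308
LSR r2, r7, #2 → r2=28>>2=7
After step 8: r3 = 308.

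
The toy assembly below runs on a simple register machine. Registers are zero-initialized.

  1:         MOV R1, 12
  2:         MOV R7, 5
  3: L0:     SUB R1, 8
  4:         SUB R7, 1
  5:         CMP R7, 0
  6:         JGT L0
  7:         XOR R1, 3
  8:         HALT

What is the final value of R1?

-25

after MOV R1, 12: R1=12
after MOV R7, 5: R7=5
after SUB R1, 8: R1=12-8=4
after SUB R7, 1: R7=5-1=4
CMP R7, 0  (cmp 4,0)
JGT L0: taken
after SUB R1, 8: R1=4-8=-4
after SUB R7, 1: R7=4-1=3
CMP R7, 0  (cmp 3,0)
JGT L0: taken
after SUB R1, 8: R1=(-4)-8=-12
after SUB R7, 1: R7=3-1=2
CMP R7, 0  (cmp 2,0)
JGT L0: taken
after SUB R1, 8: R1=(-12)-8=-20
after SUB R7, 1: R7=2-1=1
CMP R7, 0  (cmp 1,0)
JGT L0: taken
after SUB R1, 8: R1=(-20)-8=-28
after SUB R7, 1: R7=1-1=0
CMP R7, 0  (cmp 0,0)
JGT L0: not taken
after XOR R1, 3: R1=(-28)^3=-25
halt.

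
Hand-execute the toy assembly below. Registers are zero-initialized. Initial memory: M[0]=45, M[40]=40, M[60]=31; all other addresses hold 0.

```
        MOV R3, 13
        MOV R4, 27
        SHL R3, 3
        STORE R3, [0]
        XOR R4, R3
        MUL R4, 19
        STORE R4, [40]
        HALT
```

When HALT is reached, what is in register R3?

104

after MOV R3, 13: R3=13
after MOV R4, 27: R4=27
after SHL R3, 3: R3=13<<3=104
STORE R3, [0] → M[0]=104
after XOR R4, R3: R4=27^104=115
after MUL R4, 19: R4=115*19=2185
STORE R4, [40] → M[40]=2185
halt.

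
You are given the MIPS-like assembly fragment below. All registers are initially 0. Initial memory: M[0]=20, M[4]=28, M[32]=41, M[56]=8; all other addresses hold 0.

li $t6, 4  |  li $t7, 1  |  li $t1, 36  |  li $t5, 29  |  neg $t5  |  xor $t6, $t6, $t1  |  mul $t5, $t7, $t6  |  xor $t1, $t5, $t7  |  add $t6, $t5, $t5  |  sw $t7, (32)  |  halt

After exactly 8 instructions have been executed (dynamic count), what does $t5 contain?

li $t6, 4 → $t6=4
li $t7, 1 → $t7=1
li $t1, 36 → $t1=36
li $t5, 29 → $t5=29
neg $t5 → $t5=-(29)=-29
xor $t6, $t6, $t1 → $t6=4^36=32
mul $t5, $t7, $t6 → $t5=1*32=32
xor $t1, $t5, $t7 → $t1=32^1=33
After step 8: $t5 = 32.

32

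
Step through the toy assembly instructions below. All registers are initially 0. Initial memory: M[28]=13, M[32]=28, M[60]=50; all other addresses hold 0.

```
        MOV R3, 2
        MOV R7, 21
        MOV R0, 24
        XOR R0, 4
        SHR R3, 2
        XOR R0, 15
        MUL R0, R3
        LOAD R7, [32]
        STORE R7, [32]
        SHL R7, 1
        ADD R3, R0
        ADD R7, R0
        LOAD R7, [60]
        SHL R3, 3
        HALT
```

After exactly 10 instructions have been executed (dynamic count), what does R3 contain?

0

MOV R3, 2 → R3=2
MOV R7, 21 → R7=21
MOV R0, 24 → R0=24
XOR R0, 4 → R0=24^4=28
SHR R3, 2 → R3=2>>2=0
XOR R0, 15 → R0=28^15=19
MUL R0, R3 → R0=19*0=0
LOAD R7, [32] → R7=M[32]=28
STORE R7, [32] → M[32]=28
SHL R7, 1 → R7=28<<1=56
After step 10: R3 = 0.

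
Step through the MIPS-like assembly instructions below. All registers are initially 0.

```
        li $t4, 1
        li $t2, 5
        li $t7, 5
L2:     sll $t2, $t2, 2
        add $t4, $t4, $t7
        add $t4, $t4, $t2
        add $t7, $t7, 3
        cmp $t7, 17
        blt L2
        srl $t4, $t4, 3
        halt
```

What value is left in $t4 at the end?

217

li $t4, 1 → $t4=1
li $t2, 5 → $t2=5
li $t7, 5 → $t7=5
sll $t2, $t2, 2 → $t2=5<<2=20
add $t4, $t4, $t7 → $t4=1+5=6
add $t4, $t4, $t2 → $t4=6+20=26
add $t7, $t7, 3 → $t7=5+3=8
cmp $t7, 17  (cmp 8,17)
blt L2: taken
sll $t2, $t2, 2 → $t2=20<<2=80
add $t4, $t4, $t7 → $t4=26+8=34
add $t4, $t4, $t2 → $t4=34+80=114
add $t7, $t7, 3 → $t7=8+3=11
cmp $t7, 17  (cmp 11,17)
blt L2: taken
sll $t2, $t2, 2 → $t2=80<<2=320
add $t4, $t4, $t7 → $t4=114+11=125
add $t4, $t4, $t2 → $t4=125+320=445
add $t7, $t7, 3 → $t7=11+3=14
cmp $t7, 17  (cmp 14,17)
blt L2: taken
sll $t2, $t2, 2 → $t2=320<<2=1280
add $t4, $t4, $t7 → $t4=445+14=459
add $t4, $t4, $t2 → $t4=459+1280=1739
add $t7, $t7, 3 → $t7=14+3=17
cmp $t7, 17  (cmp 17,17)
blt L2: not taken
srl $t4, $t4, 3 → $t4=1739>>3=217
halt.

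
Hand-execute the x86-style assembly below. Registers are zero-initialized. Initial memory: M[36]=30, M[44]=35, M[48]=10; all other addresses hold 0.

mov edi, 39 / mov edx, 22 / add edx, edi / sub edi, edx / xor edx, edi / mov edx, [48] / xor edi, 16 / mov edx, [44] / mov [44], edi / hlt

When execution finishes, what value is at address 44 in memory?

-6

after mov edi, 39: edi=39
after mov edx, 22: edx=22
after add edx, edi: edx=22+39=61
after sub edi, edx: edi=39-61=-22
after xor edx, edi: edx=61^(-22)=-41
after mov edx, [48]: edx=M[48]=10
after xor edi, 16: edi=(-22)^16=-6
after mov edx, [44]: edx=M[44]=35
mov [44], edi → M[44]=-6
halt.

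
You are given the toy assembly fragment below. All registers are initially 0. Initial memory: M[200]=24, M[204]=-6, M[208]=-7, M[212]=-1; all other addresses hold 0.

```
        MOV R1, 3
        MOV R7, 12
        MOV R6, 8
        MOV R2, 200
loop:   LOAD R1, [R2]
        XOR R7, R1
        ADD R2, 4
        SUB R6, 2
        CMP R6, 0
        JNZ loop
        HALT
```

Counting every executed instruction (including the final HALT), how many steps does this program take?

after MOV R1, 3: R1=3
after MOV R7, 12: R7=12
after MOV R6, 8: R6=8
after MOV R2, 200: R2=200
after LOAD R1, [R2]: R1=M[200]=24
after XOR R7, R1: R7=12^24=20
after ADD R2, 4: R2=200+4=204
after SUB R6, 2: R6=8-2=6
CMP R6, 0  (cmp 6,0)
JNZ loop: taken
after LOAD R1, [R2]: R1=M[204]=-6
after XOR R7, R1: R7=20^(-6)=-18
after ADD R2, 4: R2=204+4=208
after SUB R6, 2: R6=6-2=4
CMP R6, 0  (cmp 4,0)
JNZ loop: taken
after LOAD R1, [R2]: R1=M[208]=-7
after XOR R7, R1: R7=(-18)^(-7)=23
after ADD R2, 4: R2=208+4=212
after SUB R6, 2: R6=4-2=2
CMP R6, 0  (cmp 2,0)
JNZ loop: taken
after LOAD R1, [R2]: R1=M[212]=-1
after XOR R7, R1: R7=23^(-1)=-24
after ADD R2, 4: R2=212+4=216
after SUB R6, 2: R6=2-2=0
CMP R6, 0  (cmp 0,0)
JNZ loop: not taken
halt.
Total executed instructions: 29.

29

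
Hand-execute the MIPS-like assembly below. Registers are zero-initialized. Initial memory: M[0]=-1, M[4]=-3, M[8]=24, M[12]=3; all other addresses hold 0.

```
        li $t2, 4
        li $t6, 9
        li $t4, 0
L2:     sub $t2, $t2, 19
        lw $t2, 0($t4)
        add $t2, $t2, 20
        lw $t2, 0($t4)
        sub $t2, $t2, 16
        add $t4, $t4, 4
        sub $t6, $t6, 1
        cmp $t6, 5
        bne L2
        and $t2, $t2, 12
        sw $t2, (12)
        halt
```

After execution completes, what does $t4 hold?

16

li $t2, 4 → $t2=4
li $t6, 9 → $t6=9
li $t4, 0 → $t4=0
sub $t2, $t2, 19 → $t2=4-19=-15
lw $t2, 0($t4) → $t2=M[0]=-1
add $t2, $t2, 20 → $t2=(-1)+20=19
lw $t2, 0($t4) → $t2=M[0]=-1
sub $t2, $t2, 16 → $t2=(-1)-16=-17
add $t4, $t4, 4 → $t4=0+4=4
sub $t6, $t6, 1 → $t6=9-1=8
cmp $t6, 5  (cmp 8,5)
bne L2: taken
sub $t2, $t2, 19 → $t2=(-17)-19=-36
lw $t2, 0($t4) → $t2=M[4]=-3
add $t2, $t2, 20 → $t2=(-3)+20=17
lw $t2, 0($t4) → $t2=M[4]=-3
sub $t2, $t2, 16 → $t2=(-3)-16=-19
add $t4, $t4, 4 → $t4=4+4=8
sub $t6, $t6, 1 → $t6=8-1=7
cmp $t6, 5  (cmp 7,5)
bne L2: taken
sub $t2, $t2, 19 → $t2=(-19)-19=-38
lw $t2, 0($t4) → $t2=M[8]=24
add $t2, $t2, 20 → $t2=24+20=44
lw $t2, 0($t4) → $t2=M[8]=24
sub $t2, $t2, 16 → $t2=24-16=8
add $t4, $t4, 4 → $t4=8+4=12
sub $t6, $t6, 1 → $t6=7-1=6
cmp $t6, 5  (cmp 6,5)
bne L2: taken
sub $t2, $t2, 19 → $t2=8-19=-11
lw $t2, 0($t4) → $t2=M[12]=3
add $t2, $t2, 20 → $t2=3+20=23
lw $t2, 0($t4) → $t2=M[12]=3
sub $t2, $t2, 16 → $t2=3-16=-13
add $t4, $t4, 4 → $t4=12+4=16
sub $t6, $t6, 1 → $t6=6-1=5
cmp $t6, 5  (cmp 5,5)
bne L2: not taken
and $t2, $t2, 12 → $t2=(-13)&12=0
sw $t2, (12) → M[12]=0
halt.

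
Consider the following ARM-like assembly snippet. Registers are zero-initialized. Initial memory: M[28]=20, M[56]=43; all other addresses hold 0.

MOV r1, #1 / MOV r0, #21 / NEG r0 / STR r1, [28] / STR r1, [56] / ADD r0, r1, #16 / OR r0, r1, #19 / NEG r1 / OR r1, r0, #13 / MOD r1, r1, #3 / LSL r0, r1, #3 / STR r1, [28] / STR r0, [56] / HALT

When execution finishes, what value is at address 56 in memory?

8

after MOV r1, #1: r1=1
after MOV r0, #21: r0=21
after NEG r0: r0=-(21)=-21
STR r1, [28] → M[28]=1
STR r1, [56] → M[56]=1
after ADD r0, r1, #16: r0=1+16=17
after OR r0, r1, #19: r0=1|19=19
after NEG r1: r1=-(1)=-1
after OR r1, r0, #13: r1=19|13=31
after MOD r1, r1, #3: r1=31%3=1
after LSL r0, r1, #3: r0=1<<3=8
STR r1, [28] → M[28]=1
STR r0, [56] → M[56]=8
halt.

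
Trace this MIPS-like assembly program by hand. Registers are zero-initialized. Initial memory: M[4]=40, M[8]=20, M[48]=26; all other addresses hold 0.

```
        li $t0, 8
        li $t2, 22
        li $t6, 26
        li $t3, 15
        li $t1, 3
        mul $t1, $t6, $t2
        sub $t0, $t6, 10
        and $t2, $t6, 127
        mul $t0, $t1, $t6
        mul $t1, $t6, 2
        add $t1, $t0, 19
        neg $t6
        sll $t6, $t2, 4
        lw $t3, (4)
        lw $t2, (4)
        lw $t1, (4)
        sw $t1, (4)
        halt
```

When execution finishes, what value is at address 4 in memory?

40

li $t0, 8 → $t0=8
li $t2, 22 → $t2=22
li $t6, 26 → $t6=26
li $t3, 15 → $t3=15
li $t1, 3 → $t1=3
mul $t1, $t6, $t2 → $t1=26*22=572
sub $t0, $t6, 10 → $t0=26-10=16
and $t2, $t6, 127 → $t2=26&127=26
mul $t0, $t1, $t6 → $t0=572*26=14872
mul $t1, $t6, 2 → $t1=26*2=52
add $t1, $t0, 19 → $t1=14872+19=14891
neg $t6 → $t6=-(26)=-26
sll $t6, $t2, 4 → $t6=26<<4=416
lw $t3, (4) → $t3=M[4]=40
lw $t2, (4) → $t2=M[4]=40
lw $t1, (4) → $t1=M[4]=40
sw $t1, (4) → M[4]=40
halt.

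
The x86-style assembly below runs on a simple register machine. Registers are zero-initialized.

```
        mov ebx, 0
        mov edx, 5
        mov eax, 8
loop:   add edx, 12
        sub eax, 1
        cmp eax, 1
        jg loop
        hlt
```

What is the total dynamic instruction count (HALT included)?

mov ebx, 0 → ebx=0
mov edx, 5 → edx=5
mov eax, 8 → eax=8
add edx, 12 → edx=5+12=17
sub eax, 1 → eax=8-1=7
cmp eax, 1  (cmp 7,1)
jg loop: taken
add edx, 12 → edx=17+12=29
sub eax, 1 → eax=7-1=6
cmp eax, 1  (cmp 6,1)
jg loop: taken
add edx, 12 → edx=29+12=41
sub eax, 1 → eax=6-1=5
cmp eax, 1  (cmp 5,1)
jg loop: taken
add edx, 12 → edx=41+12=53
sub eax, 1 → eax=5-1=4
cmp eax, 1  (cmp 4,1)
jg loop: taken
add edx, 12 → edx=53+12=65
sub eax, 1 → eax=4-1=3
cmp eax, 1  (cmp 3,1)
jg loop: taken
add edx, 12 → edx=65+12=77
sub eax, 1 → eax=3-1=2
cmp eax, 1  (cmp 2,1)
jg loop: taken
add edx, 12 → edx=77+12=89
sub eax, 1 → eax=2-1=1
cmp eax, 1  (cmp 1,1)
jg loop: not taken
halt.
Total executed instructions: 32.

32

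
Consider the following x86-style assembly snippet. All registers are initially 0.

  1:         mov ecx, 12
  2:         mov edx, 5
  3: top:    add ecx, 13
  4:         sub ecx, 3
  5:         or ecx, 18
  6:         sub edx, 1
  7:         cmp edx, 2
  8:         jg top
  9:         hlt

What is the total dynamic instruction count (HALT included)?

21

ecx=12
edx=5
ecx=12+13=25
ecx=25-3=22
ecx=22|18=22
edx=5-1=4
cmp edx, 2  (cmp 4,2)
jg top: taken
ecx=22+13=35
ecx=35-3=32
ecx=32|18=50
edx=4-1=3
cmp edx, 2  (cmp 3,2)
jg top: taken
ecx=50+13=63
ecx=63-3=60
ecx=60|18=62
edx=3-1=2
cmp edx, 2  (cmp 2,2)
jg top: not taken
halt.
Total executed instructions: 21.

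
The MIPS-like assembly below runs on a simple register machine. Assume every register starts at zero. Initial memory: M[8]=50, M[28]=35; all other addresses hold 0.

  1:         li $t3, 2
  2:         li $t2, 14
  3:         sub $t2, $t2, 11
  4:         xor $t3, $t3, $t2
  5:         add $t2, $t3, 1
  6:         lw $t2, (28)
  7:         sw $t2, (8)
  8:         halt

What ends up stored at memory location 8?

li $t3, 2 → $t3=2
li $t2, 14 → $t2=14
sub $t2, $t2, 11 → $t2=14-11=3
xor $t3, $t3, $t2 → $t3=2^3=1
add $t2, $t3, 1 → $t2=1+1=2
lw $t2, (28) → $t2=M[28]=35
sw $t2, (8) → M[8]=35
halt.

35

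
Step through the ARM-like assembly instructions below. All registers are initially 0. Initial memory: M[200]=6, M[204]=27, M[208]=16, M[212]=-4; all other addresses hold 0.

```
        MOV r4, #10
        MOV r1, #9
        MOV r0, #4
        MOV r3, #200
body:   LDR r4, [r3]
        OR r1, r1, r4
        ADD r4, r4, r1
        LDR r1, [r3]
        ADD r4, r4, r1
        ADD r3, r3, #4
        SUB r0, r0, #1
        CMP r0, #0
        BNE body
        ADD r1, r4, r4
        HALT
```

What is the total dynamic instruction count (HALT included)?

42

r4=10
r1=9
r0=4
r3=200
r4=M[200]=6
r1=9|6=15
r4=6+15=21
r1=M[200]=6
r4=21+6=27
r3=200+4=204
r0=4-1=3
CMP r0, #0  (cmp 3,0)
BNE body: taken
r4=M[204]=27
r1=6|27=31
r4=27+31=58
r1=M[204]=27
r4=58+27=85
r3=204+4=208
r0=3-1=2
CMP r0, #0  (cmp 2,0)
BNE body: taken
r4=M[208]=16
r1=27|16=27
r4=16+27=43
r1=M[208]=16
r4=43+16=59
r3=208+4=212
r0=2-1=1
CMP r0, #0  (cmp 1,0)
BNE body: taken
r4=M[212]=-4
r1=16|(-4)=-4
r4=(-4)+(-4)=-8
r1=M[212]=-4
r4=(-8)+(-4)=-12
r3=212+4=216
r0=1-1=0
CMP r0, #0  (cmp 0,0)
BNE body: not taken
r1=(-12)+(-12)=-24
halt.
Total executed instructions: 42.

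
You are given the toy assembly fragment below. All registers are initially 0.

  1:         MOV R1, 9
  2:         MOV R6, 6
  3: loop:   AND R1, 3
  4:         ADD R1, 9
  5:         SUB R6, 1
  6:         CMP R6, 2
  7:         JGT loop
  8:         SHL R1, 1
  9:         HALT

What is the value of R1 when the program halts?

18

R1=9
R6=6
R1=9&3=1
R1=1+9=10
R6=6-1=5
CMP R6, 2  (cmp 5,2)
JGT loop: taken
R1=10&3=2
R1=2+9=11
R6=5-1=4
CMP R6, 2  (cmp 4,2)
JGT loop: taken
R1=11&3=3
R1=3+9=12
R6=4-1=3
CMP R6, 2  (cmp 3,2)
JGT loop: taken
R1=12&3=0
R1=0+9=9
R6=3-1=2
CMP R6, 2  (cmp 2,2)
JGT loop: not taken
R1=9<<1=18
halt.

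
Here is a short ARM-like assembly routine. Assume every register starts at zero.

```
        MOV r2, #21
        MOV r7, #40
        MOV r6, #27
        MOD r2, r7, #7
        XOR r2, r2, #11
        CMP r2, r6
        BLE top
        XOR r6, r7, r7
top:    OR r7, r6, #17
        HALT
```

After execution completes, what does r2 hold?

r2=21
r7=40
r6=27
r2=40%7=5
r2=5^11=14
CMP r2, r6  (cmp 14,27)
BLE top: taken
r7=27|17=27
halt.

14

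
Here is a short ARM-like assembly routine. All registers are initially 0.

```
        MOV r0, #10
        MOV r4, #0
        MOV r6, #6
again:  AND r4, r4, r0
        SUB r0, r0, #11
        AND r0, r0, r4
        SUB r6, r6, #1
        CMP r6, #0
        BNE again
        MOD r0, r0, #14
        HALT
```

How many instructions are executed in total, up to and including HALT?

r0=10
r4=0
r6=6
r4=0&10=0
r0=10-11=-1
r0=(-1)&0=0
r6=6-1=5
CMP r6, #0  (cmp 5,0)
BNE again: taken
r4=0&0=0
r0=0-11=-11
r0=(-11)&0=0
r6=5-1=4
CMP r6, #0  (cmp 4,0)
BNE again: taken
r4=0&0=0
r0=0-11=-11
r0=(-11)&0=0
r6=4-1=3
CMP r6, #0  (cmp 3,0)
BNE again: taken
r4=0&0=0
r0=0-11=-11
r0=(-11)&0=0
r6=3-1=2
CMP r6, #0  (cmp 2,0)
BNE again: taken
r4=0&0=0
r0=0-11=-11
r0=(-11)&0=0
r6=2-1=1
CMP r6, #0  (cmp 1,0)
BNE again: taken
r4=0&0=0
r0=0-11=-11
r0=(-11)&0=0
r6=1-1=0
CMP r6, #0  (cmp 0,0)
BNE again: not taken
r0=0%14=0
halt.
Total executed instructions: 41.

41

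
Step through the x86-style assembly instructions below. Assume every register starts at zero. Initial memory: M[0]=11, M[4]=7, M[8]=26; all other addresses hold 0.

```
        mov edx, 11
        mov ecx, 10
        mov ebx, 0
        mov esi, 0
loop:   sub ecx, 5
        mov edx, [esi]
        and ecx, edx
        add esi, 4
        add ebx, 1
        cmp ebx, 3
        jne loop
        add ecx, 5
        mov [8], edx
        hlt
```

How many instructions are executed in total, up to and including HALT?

28

mov edx, 11 → edx=11
mov ecx, 10 → ecx=10
mov ebx, 0 → ebx=0
mov esi, 0 → esi=0
sub ecx, 5 → ecx=10-5=5
mov edx, [esi] → edx=M[0]=11
and ecx, edx → ecx=5&11=1
add esi, 4 → esi=0+4=4
add ebx, 1 → ebx=0+1=1
cmp ebx, 3  (cmp 1,3)
jne loop: taken
sub ecx, 5 → ecx=1-5=-4
mov edx, [esi] → edx=M[4]=7
and ecx, edx → ecx=(-4)&7=4
add esi, 4 → esi=4+4=8
add ebx, 1 → ebx=1+1=2
cmp ebx, 3  (cmp 2,3)
jne loop: taken
sub ecx, 5 → ecx=4-5=-1
mov edx, [esi] → edx=M[8]=26
and ecx, edx → ecx=(-1)&26=26
add esi, 4 → esi=8+4=12
add ebx, 1 → ebx=2+1=3
cmp ebx, 3  (cmp 3,3)
jne loop: not taken
add ecx, 5 → ecx=26+5=31
mov [8], edx → M[8]=26
halt.
Total executed instructions: 28.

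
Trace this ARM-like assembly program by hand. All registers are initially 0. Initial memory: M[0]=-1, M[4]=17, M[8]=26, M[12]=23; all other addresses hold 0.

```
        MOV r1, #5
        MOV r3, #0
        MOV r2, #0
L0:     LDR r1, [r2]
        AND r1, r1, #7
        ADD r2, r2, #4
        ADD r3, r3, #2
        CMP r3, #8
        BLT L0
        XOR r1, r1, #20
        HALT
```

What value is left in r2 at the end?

16

MOV r1, #5 → r1=5
MOV r3, #0 → r3=0
MOV r2, #0 → r2=0
LDR r1, [r2] → r1=M[0]=-1
AND r1, r1, #7 → r1=(-1)&7=7
ADD r2, r2, #4 → r2=0+4=4
ADD r3, r3, #2 → r3=0+2=2
CMP r3, #8  (cmp 2,8)
BLT L0: taken
LDR r1, [r2] → r1=M[4]=17
AND r1, r1, #7 → r1=17&7=1
ADD r2, r2, #4 → r2=4+4=8
ADD r3, r3, #2 → r3=2+2=4
CMP r3, #8  (cmp 4,8)
BLT L0: taken
LDR r1, [r2] → r1=M[8]=26
AND r1, r1, #7 → r1=26&7=2
ADD r2, r2, #4 → r2=8+4=12
ADD r3, r3, #2 → r3=4+2=6
CMP r3, #8  (cmp 6,8)
BLT L0: taken
LDR r1, [r2] → r1=M[12]=23
AND r1, r1, #7 → r1=23&7=7
ADD r2, r2, #4 → r2=12+4=16
ADD r3, r3, #2 → r3=6+2=8
CMP r3, #8  (cmp 8,8)
BLT L0: not taken
XOR r1, r1, #20 → r1=7^20=19
halt.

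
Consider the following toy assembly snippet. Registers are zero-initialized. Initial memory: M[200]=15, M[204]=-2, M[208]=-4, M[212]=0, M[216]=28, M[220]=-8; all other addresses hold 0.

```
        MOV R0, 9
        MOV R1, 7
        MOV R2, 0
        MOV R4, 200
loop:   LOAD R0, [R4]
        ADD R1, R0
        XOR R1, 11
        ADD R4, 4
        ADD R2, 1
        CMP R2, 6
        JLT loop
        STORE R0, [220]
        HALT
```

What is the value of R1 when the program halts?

16

MOV R0, 9 → R0=9
MOV R1, 7 → R1=7
MOV R2, 0 → R2=0
MOV R4, 200 → R4=200
LOAD R0, [R4] → R0=M[200]=15
ADD R1, R0 → R1=7+15=22
XOR R1, 11 → R1=22^11=29
ADD R4, 4 → R4=200+4=204
ADD R2, 1 → R2=0+1=1
CMP R2, 6  (cmp 1,6)
JLT loop: taken
LOAD R0, [R4] → R0=M[204]=-2
ADD R1, R0 → R1=29+(-2)=27
XOR R1, 11 → R1=27^11=16
ADD R4, 4 → R4=204+4=208
ADD R2, 1 → R2=1+1=2
CMP R2, 6  (cmp 2,6)
JLT loop: taken
LOAD R0, [R4] → R0=M[208]=-4
ADD R1, R0 → R1=16+(-4)=12
XOR R1, 11 → R1=12^11=7
ADD R4, 4 → R4=208+4=212
ADD R2, 1 → R2=2+1=3
CMP R2, 6  (cmp 3,6)
JLT loop: taken
LOAD R0, [R4] → R0=M[212]=0
ADD R1, R0 → R1=7+0=7
XOR R1, 11 → R1=7^11=12
ADD R4, 4 → R4=212+4=216
ADD R2, 1 → R2=3+1=4
CMP R2, 6  (cmp 4,6)
JLT loop: taken
LOAD R0, [R4] → R0=M[216]=28
ADD R1, R0 → R1=12+28=40
XOR R1, 11 → R1=40^11=35
ADD R4, 4 → R4=216+4=220
ADD R2, 1 → R2=4+1=5
CMP R2, 6  (cmp 5,6)
JLT loop: taken
LOAD R0, [R4] → R0=M[220]=-8
ADD R1, R0 → R1=35+(-8)=27
XOR R1, 11 → R1=27^11=16
ADD R4, 4 → R4=220+4=224
ADD R2, 1 → R2=5+1=6
CMP R2, 6  (cmp 6,6)
JLT loop: not taken
STORE R0, [220] → M[220]=-8
halt.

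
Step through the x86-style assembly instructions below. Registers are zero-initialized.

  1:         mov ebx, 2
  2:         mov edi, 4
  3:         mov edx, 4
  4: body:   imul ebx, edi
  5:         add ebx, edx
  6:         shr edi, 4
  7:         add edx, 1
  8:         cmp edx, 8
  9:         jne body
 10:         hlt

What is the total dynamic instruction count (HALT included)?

28

after mov ebx, 2: ebx=2
after mov edi, 4: edi=4
after mov edx, 4: edx=4
after imul ebx, edi: ebx=2*4=8
after add ebx, edx: ebx=8+4=12
after shr edi, 4: edi=4>>4=0
after add edx, 1: edx=4+1=5
cmp edx, 8  (cmp 5,8)
jne body: taken
after imul ebx, edi: ebx=12*0=0
after add ebx, edx: ebx=0+5=5
after shr edi, 4: edi=0>>4=0
after add edx, 1: edx=5+1=6
cmp edx, 8  (cmp 6,8)
jne body: taken
after imul ebx, edi: ebx=5*0=0
after add ebx, edx: ebx=0+6=6
after shr edi, 4: edi=0>>4=0
after add edx, 1: edx=6+1=7
cmp edx, 8  (cmp 7,8)
jne body: taken
after imul ebx, edi: ebx=6*0=0
after add ebx, edx: ebx=0+7=7
after shr edi, 4: edi=0>>4=0
after add edx, 1: edx=7+1=8
cmp edx, 8  (cmp 8,8)
jne body: not taken
halt.
Total executed instructions: 28.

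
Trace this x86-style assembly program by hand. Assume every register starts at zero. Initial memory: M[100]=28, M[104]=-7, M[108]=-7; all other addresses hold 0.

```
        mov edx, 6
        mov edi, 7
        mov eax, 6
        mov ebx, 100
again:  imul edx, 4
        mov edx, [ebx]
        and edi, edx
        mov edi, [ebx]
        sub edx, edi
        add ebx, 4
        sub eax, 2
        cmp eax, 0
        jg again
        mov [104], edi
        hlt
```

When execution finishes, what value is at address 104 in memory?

edx=6
edi=7
eax=6
ebx=100
edx=6*4=24
edx=M[100]=28
edi=7&28=4
edi=M[100]=28
edx=28-28=0
ebx=100+4=104
eax=6-2=4
cmp eax, 0  (cmp 4,0)
jg again: taken
edx=0*4=0
edx=M[104]=-7
edi=28&(-7)=24
edi=M[104]=-7
edx=(-7)-(-7)=0
ebx=104+4=108
eax=4-2=2
cmp eax, 0  (cmp 2,0)
jg again: taken
edx=0*4=0
edx=M[108]=-7
edi=(-7)&(-7)=-7
edi=M[108]=-7
edx=(-7)-(-7)=0
ebx=108+4=112
eax=2-2=0
cmp eax, 0  (cmp 0,0)
jg again: not taken
mov [104], edi → M[104]=-7
halt.

-7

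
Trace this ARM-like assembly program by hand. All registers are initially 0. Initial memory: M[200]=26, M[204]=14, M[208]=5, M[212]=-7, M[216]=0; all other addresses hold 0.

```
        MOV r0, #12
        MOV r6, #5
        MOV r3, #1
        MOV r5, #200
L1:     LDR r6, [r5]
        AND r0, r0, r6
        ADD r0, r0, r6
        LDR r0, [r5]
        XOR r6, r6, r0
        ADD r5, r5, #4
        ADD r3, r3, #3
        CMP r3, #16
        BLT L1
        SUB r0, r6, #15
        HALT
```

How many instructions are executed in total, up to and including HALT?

51

r0=12
r6=5
r3=1
r5=200
r6=M[200]=26
r0=12&26=8
r0=8+26=34
r0=M[200]=26
r6=26^26=0
r5=200+4=204
r3=1+3=4
CMP r3, #16  (cmp 4,16)
BLT L1: taken
r6=M[204]=14
r0=26&14=10
r0=10+14=24
r0=M[204]=14
r6=14^14=0
r5=204+4=208
r3=4+3=7
CMP r3, #16  (cmp 7,16)
BLT L1: taken
r6=M[208]=5
r0=14&5=4
r0=4+5=9
r0=M[208]=5
r6=5^5=0
r5=208+4=212
r3=7+3=10
CMP r3, #16  (cmp 10,16)
BLT L1: taken
r6=M[212]=-7
r0=5&(-7)=1
r0=1+(-7)=-6
r0=M[212]=-7
r6=(-7)^(-7)=0
r5=212+4=216
r3=10+3=13
CMP r3, #16  (cmp 13,16)
BLT L1: taken
r6=M[216]=0
r0=(-7)&0=0
r0=0+0=0
r0=M[216]=0
r6=0^0=0
r5=216+4=220
r3=13+3=16
CMP r3, #16  (cmp 16,16)
BLT L1: not taken
r0=0-15=-15
halt.
Total executed instructions: 51.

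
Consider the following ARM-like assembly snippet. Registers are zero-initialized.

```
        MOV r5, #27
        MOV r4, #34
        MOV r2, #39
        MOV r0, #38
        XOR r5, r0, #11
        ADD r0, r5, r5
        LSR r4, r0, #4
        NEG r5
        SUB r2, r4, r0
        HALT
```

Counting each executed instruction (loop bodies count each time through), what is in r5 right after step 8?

-45

after MOV r5, #27: r5=27
after MOV r4, #34: r4=34
after MOV r2, #39: r2=39
after MOV r0, #38: r0=38
after XOR r5, r0, #11: r5=38^11=45
after ADD r0, r5, r5: r0=45+45=90
after LSR r4, r0, #4: r4=90>>4=5
after NEG r5: r5=-(45)=-45
After step 8: r5 = -45.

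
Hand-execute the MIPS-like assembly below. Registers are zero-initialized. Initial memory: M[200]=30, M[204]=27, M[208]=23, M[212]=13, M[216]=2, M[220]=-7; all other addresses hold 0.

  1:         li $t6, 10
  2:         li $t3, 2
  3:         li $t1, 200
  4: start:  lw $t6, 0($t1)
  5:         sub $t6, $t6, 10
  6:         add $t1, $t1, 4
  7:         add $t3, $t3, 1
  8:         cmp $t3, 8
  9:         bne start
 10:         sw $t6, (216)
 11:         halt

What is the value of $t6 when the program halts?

-17

$t6=10
$t3=2
$t1=200
$t6=M[200]=30
$t6=30-10=20
$t1=200+4=204
$t3=2+1=3
cmp $t3, 8  (cmp 3,8)
bne start: taken
$t6=M[204]=27
$t6=27-10=17
$t1=204+4=208
$t3=3+1=4
cmp $t3, 8  (cmp 4,8)
bne start: taken
$t6=M[208]=23
$t6=23-10=13
$t1=208+4=212
$t3=4+1=5
cmp $t3, 8  (cmp 5,8)
bne start: taken
$t6=M[212]=13
$t6=13-10=3
$t1=212+4=216
$t3=5+1=6
cmp $t3, 8  (cmp 6,8)
bne start: taken
$t6=M[216]=2
$t6=2-10=-8
$t1=216+4=220
$t3=6+1=7
cmp $t3, 8  (cmp 7,8)
bne start: taken
$t6=M[220]=-7
$t6=(-7)-10=-17
$t1=220+4=224
$t3=7+1=8
cmp $t3, 8  (cmp 8,8)
bne start: not taken
sw $t6, (216) → M[216]=-17
halt.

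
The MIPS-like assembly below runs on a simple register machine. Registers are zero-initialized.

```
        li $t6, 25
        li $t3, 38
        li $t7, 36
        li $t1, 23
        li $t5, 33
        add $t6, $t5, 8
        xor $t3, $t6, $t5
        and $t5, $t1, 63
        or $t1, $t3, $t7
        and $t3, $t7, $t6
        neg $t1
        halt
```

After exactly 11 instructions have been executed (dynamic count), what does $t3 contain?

32

$t6=25
$t3=38
$t7=36
$t1=23
$t5=33
$t6=33+8=41
$t3=41^33=8
$t5=23&63=23
$t1=8|36=44
$t3=36&41=32
$t1=-(44)=-44
After step 11: $t3 = 32.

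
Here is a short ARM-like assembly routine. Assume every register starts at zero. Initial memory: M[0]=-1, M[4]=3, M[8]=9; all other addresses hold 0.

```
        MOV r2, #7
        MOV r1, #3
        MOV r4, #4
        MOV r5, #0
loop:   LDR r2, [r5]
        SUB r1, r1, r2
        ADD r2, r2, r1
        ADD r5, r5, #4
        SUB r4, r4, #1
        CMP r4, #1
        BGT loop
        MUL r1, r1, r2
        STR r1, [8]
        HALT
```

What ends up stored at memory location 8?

-8

after MOV r2, #7: r2=7
after MOV r1, #3: r1=3
after MOV r4, #4: r4=4
after MOV r5, #0: r5=0
after LDR r2, [r5]: r2=M[0]=-1
after SUB r1, r1, r2: r1=3-(-1)=4
after ADD r2, r2, r1: r2=(-1)+4=3
after ADD r5, r5, #4: r5=0+4=4
after SUB r4, r4, #1: r4=4-1=3
CMP r4, #1  (cmp 3,1)
BGT loop: taken
after LDR r2, [r5]: r2=M[4]=3
after SUB r1, r1, r2: r1=4-3=1
after ADD r2, r2, r1: r2=3+1=4
after ADD r5, r5, #4: r5=4+4=8
after SUB r4, r4, #1: r4=3-1=2
CMP r4, #1  (cmp 2,1)
BGT loop: taken
after LDR r2, [r5]: r2=M[8]=9
after SUB r1, r1, r2: r1=1-9=-8
after ADD r2, r2, r1: r2=9+(-8)=1
after ADD r5, r5, #4: r5=8+4=12
after SUB r4, r4, #1: r4=2-1=1
CMP r4, #1  (cmp 1,1)
BGT loop: not taken
after MUL r1, r1, r2: r1=(-8)*1=-8
STR r1, [8] → M[8]=-8
halt.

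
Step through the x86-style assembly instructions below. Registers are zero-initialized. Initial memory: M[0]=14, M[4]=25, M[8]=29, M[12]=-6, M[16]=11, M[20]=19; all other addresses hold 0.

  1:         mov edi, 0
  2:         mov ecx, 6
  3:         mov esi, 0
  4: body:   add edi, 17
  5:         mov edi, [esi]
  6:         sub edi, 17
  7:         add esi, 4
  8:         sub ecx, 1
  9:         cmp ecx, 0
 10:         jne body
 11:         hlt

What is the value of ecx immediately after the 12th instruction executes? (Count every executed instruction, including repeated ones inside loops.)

5

after mov edi, 0: edi=0
after mov ecx, 6: ecx=6
after mov esi, 0: esi=0
after add edi, 17: edi=0+17=17
after mov edi, [esi]: edi=M[0]=14
after sub edi, 17: edi=14-17=-3
after add esi, 4: esi=0+4=4
after sub ecx, 1: ecx=6-1=5
cmp ecx, 0  (cmp 5,0)
jne body: taken
after add edi, 17: edi=(-3)+17=14
after mov edi, [esi]: edi=M[4]=25
After step 12: ecx = 5.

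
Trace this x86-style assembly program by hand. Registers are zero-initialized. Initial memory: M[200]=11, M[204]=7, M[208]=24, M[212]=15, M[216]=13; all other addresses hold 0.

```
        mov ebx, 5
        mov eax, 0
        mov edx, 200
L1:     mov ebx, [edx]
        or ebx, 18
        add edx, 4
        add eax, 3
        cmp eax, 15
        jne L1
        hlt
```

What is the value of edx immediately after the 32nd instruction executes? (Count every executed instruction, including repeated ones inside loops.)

mov ebx, 5 → ebx=5
mov eax, 0 → eax=0
mov edx, 200 → edx=200
mov ebx, [edx] → ebx=M[200]=11
or ebx, 18 → ebx=11|18=27
add edx, 4 → edx=200+4=204
add eax, 3 → eax=0+3=3
cmp eax, 15  (cmp 3,15)
jne L1: taken
mov ebx, [edx] → ebx=M[204]=7
or ebx, 18 → ebx=7|18=23
add edx, 4 → edx=204+4=208
add eax, 3 → eax=3+3=6
cmp eax, 15  (cmp 6,15)
jne L1: taken
mov ebx, [edx] → ebx=M[208]=24
or ebx, 18 → ebx=24|18=26
add edx, 4 → edx=208+4=212
add eax, 3 → eax=6+3=9
cmp eax, 15  (cmp 9,15)
jne L1: taken
mov ebx, [edx] → ebx=M[212]=15
or ebx, 18 → ebx=15|18=31
add edx, 4 → edx=212+4=216
add eax, 3 → eax=9+3=12
cmp eax, 15  (cmp 12,15)
jne L1: taken
mov ebx, [edx] → ebx=M[216]=13
or ebx, 18 → ebx=13|18=31
add edx, 4 → edx=216+4=220
add eax, 3 → eax=12+3=15
cmp eax, 15  (cmp 15,15)
After step 32: edx = 220.

220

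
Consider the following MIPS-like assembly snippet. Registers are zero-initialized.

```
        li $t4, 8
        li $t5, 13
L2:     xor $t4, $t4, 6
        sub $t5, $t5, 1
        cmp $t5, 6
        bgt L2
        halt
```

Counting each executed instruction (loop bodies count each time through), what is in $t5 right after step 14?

10

after li $t4, 8: $t4=8
after li $t5, 13: $t5=13
after xor $t4, $t4, 6: $t4=8^6=14
after sub $t5, $t5, 1: $t5=13-1=12
cmp $t5, 6  (cmp 12,6)
bgt L2: taken
after xor $t4, $t4, 6: $t4=14^6=8
after sub $t5, $t5, 1: $t5=12-1=11
cmp $t5, 6  (cmp 11,6)
bgt L2: taken
after xor $t4, $t4, 6: $t4=8^6=14
after sub $t5, $t5, 1: $t5=11-1=10
cmp $t5, 6  (cmp 10,6)
bgt L2: taken
After step 14: $t5 = 10.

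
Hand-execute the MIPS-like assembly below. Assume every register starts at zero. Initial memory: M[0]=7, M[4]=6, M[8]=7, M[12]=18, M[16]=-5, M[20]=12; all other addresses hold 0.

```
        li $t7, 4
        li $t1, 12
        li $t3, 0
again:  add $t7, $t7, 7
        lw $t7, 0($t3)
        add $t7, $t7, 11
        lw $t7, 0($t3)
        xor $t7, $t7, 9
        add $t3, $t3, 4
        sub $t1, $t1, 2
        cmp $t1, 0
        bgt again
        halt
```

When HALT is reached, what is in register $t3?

24

li $t7, 4 → $t7=4
li $t1, 12 → $t1=12
li $t3, 0 → $t3=0
add $t7, $t7, 7 → $t7=4+7=11
lw $t7, 0($t3) → $t7=M[0]=7
add $t7, $t7, 11 → $t7=7+11=18
lw $t7, 0($t3) → $t7=M[0]=7
xor $t7, $t7, 9 → $t7=7^9=14
add $t3, $t3, 4 → $t3=0+4=4
sub $t1, $t1, 2 → $t1=12-2=10
cmp $t1, 0  (cmp 10,0)
bgt again: taken
add $t7, $t7, 7 → $t7=14+7=21
lw $t7, 0($t3) → $t7=M[4]=6
add $t7, $t7, 11 → $t7=6+11=17
lw $t7, 0($t3) → $t7=M[4]=6
xor $t7, $t7, 9 → $t7=6^9=15
add $t3, $t3, 4 → $t3=4+4=8
sub $t1, $t1, 2 → $t1=10-2=8
cmp $t1, 0  (cmp 8,0)
bgt again: taken
add $t7, $t7, 7 → $t7=15+7=22
lw $t7, 0($t3) → $t7=M[8]=7
add $t7, $t7, 11 → $t7=7+11=18
lw $t7, 0($t3) → $t7=M[8]=7
xor $t7, $t7, 9 → $t7=7^9=14
add $t3, $t3, 4 → $t3=8+4=12
sub $t1, $t1, 2 → $t1=8-2=6
cmp $t1, 0  (cmp 6,0)
bgt again: taken
add $t7, $t7, 7 → $t7=14+7=21
lw $t7, 0($t3) → $t7=M[12]=18
add $t7, $t7, 11 → $t7=18+11=29
lw $t7, 0($t3) → $t7=M[12]=18
xor $t7, $t7, 9 → $t7=18^9=27
add $t3, $t3, 4 → $t3=12+4=16
sub $t1, $t1, 2 → $t1=6-2=4
cmp $t1, 0  (cmp 4,0)
bgt again: taken
add $t7, $t7, 7 → $t7=27+7=34
lw $t7, 0($t3) → $t7=M[16]=-5
add $t7, $t7, 11 → $t7=(-5)+11=6
lw $t7, 0($t3) → $t7=M[16]=-5
xor $t7, $t7, 9 → $t7=(-5)^9=-14
add $t3, $t3, 4 → $t3=16+4=20
sub $t1, $t1, 2 → $t1=4-2=2
cmp $t1, 0  (cmp 2,0)
bgt again: taken
add $t7, $t7, 7 → $t7=(-14)+7=-7
lw $t7, 0($t3) → $t7=M[20]=12
add $t7, $t7, 11 → $t7=12+11=23
lw $t7, 0($t3) → $t7=M[20]=12
xor $t7, $t7, 9 → $t7=12^9=5
add $t3, $t3, 4 → $t3=20+4=24
sub $t1, $t1, 2 → $t1=2-2=0
cmp $t1, 0  (cmp 0,0)
bgt again: not taken
halt.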